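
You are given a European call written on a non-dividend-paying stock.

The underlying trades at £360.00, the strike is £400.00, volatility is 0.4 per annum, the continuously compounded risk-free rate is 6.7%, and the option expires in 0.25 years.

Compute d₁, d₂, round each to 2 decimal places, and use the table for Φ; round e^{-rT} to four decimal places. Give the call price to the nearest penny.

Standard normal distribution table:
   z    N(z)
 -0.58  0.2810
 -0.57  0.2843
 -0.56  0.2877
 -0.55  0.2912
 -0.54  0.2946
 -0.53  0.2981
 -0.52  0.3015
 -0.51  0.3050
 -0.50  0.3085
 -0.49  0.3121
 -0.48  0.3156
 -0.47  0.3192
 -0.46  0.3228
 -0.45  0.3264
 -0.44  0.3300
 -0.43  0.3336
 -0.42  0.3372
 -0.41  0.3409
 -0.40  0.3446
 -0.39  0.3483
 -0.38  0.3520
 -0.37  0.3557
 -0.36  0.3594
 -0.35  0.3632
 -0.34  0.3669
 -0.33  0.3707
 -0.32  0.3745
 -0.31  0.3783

£16.20

T = 0.25;  σ√T = 0.2000
ln(S/K) + (r + σ²/2)T = ln(360/400) + (0.067 + 0.4²/2)·0.25 = -0.1054 + 0.0368 = -0.0686
d₁ = -0.0686 / 0.2000 = -0.3431 ⇒ -0.34
d₂ = d₁ − σ√T = -0.3431 − 0.2000 = -0.5431 ⇒ -0.54
exp(−rT) = exp(−0.067·0.25) = 0.9834
N(d₁) = N(-0.34) = 0.3669;  N(d₂) = N(-0.54) = 0.2946
C = 360·0.3669 − 400·0.9834·0.2946 = 132.0840 − 115.8839 = 16.2001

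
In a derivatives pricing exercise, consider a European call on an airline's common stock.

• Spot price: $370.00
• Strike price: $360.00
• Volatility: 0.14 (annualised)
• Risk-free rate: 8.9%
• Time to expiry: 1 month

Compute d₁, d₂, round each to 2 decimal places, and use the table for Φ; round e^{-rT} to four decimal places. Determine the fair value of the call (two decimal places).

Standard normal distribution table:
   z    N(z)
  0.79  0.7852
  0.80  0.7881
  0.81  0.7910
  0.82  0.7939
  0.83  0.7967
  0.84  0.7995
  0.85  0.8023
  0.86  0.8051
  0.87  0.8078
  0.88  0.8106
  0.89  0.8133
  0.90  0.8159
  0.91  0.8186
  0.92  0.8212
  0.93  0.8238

σ√T = 0.14 × 0.2887 = 0.0404
d₁ = [ln(370/360) + (0.089 + 0.14²/2)·0.08333] / 0.0404 = [0.0274 + 0.0082] / 0.0404 = 0.8817 ≈ 0.88
d₂ = d₁ − σ√T = 0.8817 − 0.0404 = 0.8413 ≈ 0.84
exp(−rT) = exp(−0.089·0.08333) = 0.9926
C = 370·N(0.88) − 360·0.9926·N(0.84) = 370·0.8106 − 360·0.9926·0.7995 = 299.9220 − 285.6901 = 14.2319

$14.23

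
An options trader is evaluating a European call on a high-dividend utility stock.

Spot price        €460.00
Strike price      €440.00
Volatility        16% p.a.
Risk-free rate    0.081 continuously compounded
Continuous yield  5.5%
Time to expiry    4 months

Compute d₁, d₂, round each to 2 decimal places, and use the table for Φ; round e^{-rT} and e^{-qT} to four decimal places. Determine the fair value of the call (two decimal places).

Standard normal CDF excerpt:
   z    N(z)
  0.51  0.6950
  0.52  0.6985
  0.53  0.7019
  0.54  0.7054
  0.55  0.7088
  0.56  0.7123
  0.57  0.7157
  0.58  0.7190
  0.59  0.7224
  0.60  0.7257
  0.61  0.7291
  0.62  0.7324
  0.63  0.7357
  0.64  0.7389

σ√T = 0.16 × 0.5774 = 0.0924
d₁ = [ln(460/440) + (0.081 − 0.055 + 0.16²/2)·0.3333] / 0.0924 = [0.0445 + 0.0129] / 0.0924 = 0.6212 which rounds to 0.62
d₂ = d₁ − σ√T = 0.6212 − 0.0924 = 0.5288 which rounds to 0.53
exp(−qT) = exp(−0.055·0.3333) = 0.9818;  exp(−rT) = exp(−0.081·0.3333) = 0.9734
N(d₁) = N(0.62) = 0.7324;  N(d₂) = N(0.53) = 0.7019
C = 460·0.9818·0.7324 − 440·0.9734·0.7019 = 330.7723 − 300.6210 = 30.1514

€30.15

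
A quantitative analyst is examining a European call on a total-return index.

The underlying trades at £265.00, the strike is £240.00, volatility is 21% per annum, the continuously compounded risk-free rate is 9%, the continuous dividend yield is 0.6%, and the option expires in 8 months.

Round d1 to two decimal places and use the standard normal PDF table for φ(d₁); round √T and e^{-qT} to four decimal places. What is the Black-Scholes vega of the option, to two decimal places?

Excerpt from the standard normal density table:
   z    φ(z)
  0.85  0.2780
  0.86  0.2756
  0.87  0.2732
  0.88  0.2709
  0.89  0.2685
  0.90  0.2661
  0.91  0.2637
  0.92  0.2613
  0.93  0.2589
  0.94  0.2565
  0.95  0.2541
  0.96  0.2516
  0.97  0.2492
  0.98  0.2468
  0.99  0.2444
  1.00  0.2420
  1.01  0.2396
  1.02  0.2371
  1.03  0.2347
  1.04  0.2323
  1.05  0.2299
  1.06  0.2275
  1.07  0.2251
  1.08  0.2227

52.67

σ√T = 0.21·√0.6667 = 0.1715
ln(S/K) + (r − q + σ²/2)T = ln(265/240) + (0.09 − 0.006 + 0.21²/2)·0.6667 = 0.0991 + 0.0707 = 0.1698
d₁ = 0.1698 / 0.1715 = 0.9902 → 0.99
√T = √0.6667 = 0.8165
φ(d₁) = φ(0.99) = 0.2444
exp(−qT) = exp(−0.006·0.6667) = 0.9960
vega = S·exp(−qT)·φ(d₁)·√T = 265·0.9960·0.2444·0.8165 = 52.6699
(Vega is the same for a European call and put with the same parameters.)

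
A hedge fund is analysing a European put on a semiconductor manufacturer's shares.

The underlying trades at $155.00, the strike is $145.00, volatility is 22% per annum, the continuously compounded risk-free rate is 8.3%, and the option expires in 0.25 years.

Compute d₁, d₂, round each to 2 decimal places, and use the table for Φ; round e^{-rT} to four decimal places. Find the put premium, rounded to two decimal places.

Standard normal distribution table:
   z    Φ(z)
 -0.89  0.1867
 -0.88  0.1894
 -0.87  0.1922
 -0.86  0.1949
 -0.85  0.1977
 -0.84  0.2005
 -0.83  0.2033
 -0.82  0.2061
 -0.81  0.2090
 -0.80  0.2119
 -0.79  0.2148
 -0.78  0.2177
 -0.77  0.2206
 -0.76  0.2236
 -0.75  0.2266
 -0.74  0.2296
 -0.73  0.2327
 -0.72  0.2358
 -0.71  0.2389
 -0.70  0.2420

σ√T = 0.22 × 0.5000 = 0.1100
ln(S/K) + (r + σ²/2)T = ln(155/145) + (0.083 + 0.22²/2)·0.25 = 0.0667 + 0.0268 = 0.0935
d₁ = 0.0935 / 0.1100 = 0.8499 → 0.85
d₂ = d₁ − σ√T = 0.8499 − 0.1100 = 0.7399 → 0.74
e^(−rT) = e^(−0.083·0.25) = 0.9795
N(−d₂) = N(-0.74) = 0.2296;  N(−d₁) = N(-0.85) = 0.1977
P = 145·0.9795·0.2296 − 155·0.1977 = 32.6095 − 30.6435 = 1.9660

$1.97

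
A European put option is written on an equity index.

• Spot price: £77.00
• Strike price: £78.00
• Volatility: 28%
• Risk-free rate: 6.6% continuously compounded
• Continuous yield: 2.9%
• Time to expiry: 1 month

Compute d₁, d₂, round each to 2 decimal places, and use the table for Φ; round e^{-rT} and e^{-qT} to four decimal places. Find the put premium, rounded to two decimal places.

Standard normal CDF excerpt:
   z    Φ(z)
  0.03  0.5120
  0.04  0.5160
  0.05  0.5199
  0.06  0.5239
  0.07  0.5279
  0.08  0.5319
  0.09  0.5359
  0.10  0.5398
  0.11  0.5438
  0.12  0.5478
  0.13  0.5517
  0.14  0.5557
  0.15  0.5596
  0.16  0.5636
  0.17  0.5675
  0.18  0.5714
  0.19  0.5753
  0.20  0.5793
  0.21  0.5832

T = 0.08333;  σ√T = 0.0808
d₁ = [ln(77/78) + (0.066 − 0.029 + 0.28²/2)·0.08333] / 0.0808 = [-0.0129 + 0.0064] / 0.0808 = -0.0811 → -0.08
d₂ = d₁ − σ√T = -0.0811 − 0.0808 = -0.1619 → -0.16
exp(−qT) = exp(−0.029·0.08333) = 0.9976;  exp(−rT) = exp(−0.066·0.08333) = 0.9945
N(−d₂) = N(0.16) = 0.5636;  N(−d₁) = N(0.08) = 0.5319
P = 78·0.9945·0.5636 − 77·0.9976·0.5319 = 43.7190 − 40.8580 = 2.8610

£2.86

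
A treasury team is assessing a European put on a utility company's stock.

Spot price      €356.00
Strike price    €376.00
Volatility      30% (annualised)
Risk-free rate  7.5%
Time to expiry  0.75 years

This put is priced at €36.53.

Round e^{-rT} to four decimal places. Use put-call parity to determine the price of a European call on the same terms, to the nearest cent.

€37.10

e^(−rT) = e^(−0.075·0.75) = 0.9453
Put-call parity: C − P = S − K·e^(−rT) = 356 − 376·0.9453 = 356 − 355.4328 = 0.5672
C = P + (C − P) = 36.53 + (0.5672) = 37.0972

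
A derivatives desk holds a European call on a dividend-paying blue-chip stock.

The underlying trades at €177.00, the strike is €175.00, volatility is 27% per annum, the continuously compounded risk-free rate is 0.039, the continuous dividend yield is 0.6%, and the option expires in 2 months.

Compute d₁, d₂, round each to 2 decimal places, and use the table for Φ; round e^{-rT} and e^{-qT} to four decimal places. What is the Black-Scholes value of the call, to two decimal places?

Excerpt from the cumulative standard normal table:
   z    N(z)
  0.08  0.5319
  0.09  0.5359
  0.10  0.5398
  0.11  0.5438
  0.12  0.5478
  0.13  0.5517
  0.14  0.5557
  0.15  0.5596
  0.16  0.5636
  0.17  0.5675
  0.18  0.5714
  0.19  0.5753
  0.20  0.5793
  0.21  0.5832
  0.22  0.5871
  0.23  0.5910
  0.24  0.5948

€9.27

σ√T = 0.27 × 0.4082 = 0.1102
ln(S/K) + (r − q + σ²/2)T = ln(177/175) + (0.039 − 0.006 + 0.27²/2)·0.1667 = 0.0114 + 0.0116 = 0.0229
d₁ = 0.0229 / 0.1102 = 0.2081 which rounds to 0.21
d₂ = d₁ − σ√T = 0.2081 − 0.1102 = 0.0979 which rounds to 0.10
e^(−qT) = e^(−0.006·0.1667) = 0.9990;  e^(−rT) = e^(−0.039·0.1667) = 0.9935
N(d₁) = N(0.21) = 0.5832;  N(d₂) = N(0.10) = 0.5398
C = 177·0.9990·0.5832 − 175·0.9935·0.5398 = 103.1232 − 93.8510 = 9.2722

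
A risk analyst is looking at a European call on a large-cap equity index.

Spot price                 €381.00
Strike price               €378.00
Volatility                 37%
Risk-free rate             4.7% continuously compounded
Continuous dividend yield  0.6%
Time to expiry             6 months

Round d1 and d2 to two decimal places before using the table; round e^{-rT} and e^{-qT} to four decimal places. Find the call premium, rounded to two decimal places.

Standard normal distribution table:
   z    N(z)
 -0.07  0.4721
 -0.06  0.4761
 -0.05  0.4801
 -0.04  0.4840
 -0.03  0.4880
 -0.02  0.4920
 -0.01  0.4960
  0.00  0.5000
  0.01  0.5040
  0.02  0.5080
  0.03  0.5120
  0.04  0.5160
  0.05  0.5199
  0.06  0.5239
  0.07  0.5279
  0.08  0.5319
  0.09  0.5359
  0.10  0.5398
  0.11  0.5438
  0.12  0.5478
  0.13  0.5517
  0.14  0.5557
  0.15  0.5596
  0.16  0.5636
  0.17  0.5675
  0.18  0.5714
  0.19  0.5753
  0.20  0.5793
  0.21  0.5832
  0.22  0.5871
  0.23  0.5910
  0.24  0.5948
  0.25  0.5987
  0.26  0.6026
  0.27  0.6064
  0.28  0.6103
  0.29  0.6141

€44.28

T = 0.5;  σ√T = 0.2616
d₁ = [ln(381/378) + (0.047 − 0.006 + ½·0.37²)·0.5] / (σ√T) = (0.0079 + 0.0547) / 0.2616 = 0.2394 ⇒ 0.24
d₂ = 0.2394 − 0.2616 = -0.0222 ⇒ -0.02
e^(−qT) = e^(−0.006·0.5) = 0.9970;  e^(−rT) = e^(−0.047·0.5) = 0.9768
C = 381·0.9970·N(0.24) − 378·0.9768·N(-0.02) = 381·0.9970·0.5948 − 378·0.9768·0.4920 = 225.9389 − 181.6614 = 44.2776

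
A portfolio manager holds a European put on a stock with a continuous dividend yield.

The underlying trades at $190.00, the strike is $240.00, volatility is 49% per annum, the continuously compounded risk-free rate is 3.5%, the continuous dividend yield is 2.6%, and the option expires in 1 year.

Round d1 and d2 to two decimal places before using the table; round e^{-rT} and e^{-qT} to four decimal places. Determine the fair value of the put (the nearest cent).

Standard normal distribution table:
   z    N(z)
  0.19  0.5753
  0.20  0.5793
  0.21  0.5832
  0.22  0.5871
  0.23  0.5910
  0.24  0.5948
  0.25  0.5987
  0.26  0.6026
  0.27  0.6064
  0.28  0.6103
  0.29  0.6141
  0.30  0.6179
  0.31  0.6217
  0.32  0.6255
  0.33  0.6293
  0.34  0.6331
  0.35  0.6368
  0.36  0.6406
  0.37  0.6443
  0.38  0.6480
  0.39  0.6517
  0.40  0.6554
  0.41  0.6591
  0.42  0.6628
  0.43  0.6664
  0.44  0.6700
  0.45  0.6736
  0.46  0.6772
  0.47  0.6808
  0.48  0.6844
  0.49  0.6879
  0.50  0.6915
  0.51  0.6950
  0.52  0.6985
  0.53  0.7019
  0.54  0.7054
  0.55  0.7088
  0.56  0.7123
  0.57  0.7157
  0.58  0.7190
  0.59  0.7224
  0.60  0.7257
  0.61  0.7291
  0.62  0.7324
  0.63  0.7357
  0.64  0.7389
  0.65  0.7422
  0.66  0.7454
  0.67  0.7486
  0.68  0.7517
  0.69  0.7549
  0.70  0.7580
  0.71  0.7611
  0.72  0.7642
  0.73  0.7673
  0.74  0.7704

σ√T = 0.49 × 1.0000 = 0.4900
ln(S/K) + (r − q + σ²/2)T = ln(190/240) + (0.035 − 0.026 + 0.49²/2)·1 = -0.2336 + 0.1290 = -0.1046
d₁ = -0.1046 / 0.4900 = -0.2134 → -0.21
d₂ = d₁ − σ√T = -0.2134 − 0.4900 = -0.7034 → -0.70
e^(−qT) = e^(−0.026·1) = 0.9743;  e^(−rT) = e^(−0.035·1) = 0.9656
N(−d₂) = N(0.70) = 0.7580;  N(−d₁) = N(0.21) = 0.5832
P = 240·0.9656·0.7580 − 190·0.9743·0.5832 = 175.6620 − 107.9602 = 67.7017

$67.70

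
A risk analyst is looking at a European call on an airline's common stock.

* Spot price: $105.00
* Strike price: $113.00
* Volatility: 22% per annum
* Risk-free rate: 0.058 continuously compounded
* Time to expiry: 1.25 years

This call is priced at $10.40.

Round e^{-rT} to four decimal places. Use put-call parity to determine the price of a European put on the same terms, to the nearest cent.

$10.50

exp(−rT) = exp(−0.058·1.25) = 0.9301
Put-call parity: C − P = S − K·e^(−rT) = 105 − 113·0.9301 = 105 − 105.1013 = -0.1013
P = C − (C − P) = 10.40 − (-0.1013) = 10.5013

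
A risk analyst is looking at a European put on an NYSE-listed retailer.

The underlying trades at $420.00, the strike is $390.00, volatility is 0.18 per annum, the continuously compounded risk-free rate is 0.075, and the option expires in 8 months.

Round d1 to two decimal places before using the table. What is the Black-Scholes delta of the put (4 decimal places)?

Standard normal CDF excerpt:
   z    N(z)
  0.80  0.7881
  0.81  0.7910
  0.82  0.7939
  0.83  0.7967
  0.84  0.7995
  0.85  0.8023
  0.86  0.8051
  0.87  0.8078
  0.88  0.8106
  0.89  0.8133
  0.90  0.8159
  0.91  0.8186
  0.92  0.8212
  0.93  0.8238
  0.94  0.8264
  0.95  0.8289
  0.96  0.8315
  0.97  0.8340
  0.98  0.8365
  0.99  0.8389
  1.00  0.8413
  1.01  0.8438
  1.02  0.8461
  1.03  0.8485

σ√T = 0.18 × 0.8165 = 0.1470
d₁ = [ln(420/390) + (0.075 + ½·0.18²)·0.6667] / (σ√T) = (0.0741 + 0.0608) / 0.1470 = 0.9179 → 0.92
N(d₁) = N(0.92) = 0.8212
Δ_put = N(d₁) − 1 = 0.8212 − 1 = -0.1788

-0.1788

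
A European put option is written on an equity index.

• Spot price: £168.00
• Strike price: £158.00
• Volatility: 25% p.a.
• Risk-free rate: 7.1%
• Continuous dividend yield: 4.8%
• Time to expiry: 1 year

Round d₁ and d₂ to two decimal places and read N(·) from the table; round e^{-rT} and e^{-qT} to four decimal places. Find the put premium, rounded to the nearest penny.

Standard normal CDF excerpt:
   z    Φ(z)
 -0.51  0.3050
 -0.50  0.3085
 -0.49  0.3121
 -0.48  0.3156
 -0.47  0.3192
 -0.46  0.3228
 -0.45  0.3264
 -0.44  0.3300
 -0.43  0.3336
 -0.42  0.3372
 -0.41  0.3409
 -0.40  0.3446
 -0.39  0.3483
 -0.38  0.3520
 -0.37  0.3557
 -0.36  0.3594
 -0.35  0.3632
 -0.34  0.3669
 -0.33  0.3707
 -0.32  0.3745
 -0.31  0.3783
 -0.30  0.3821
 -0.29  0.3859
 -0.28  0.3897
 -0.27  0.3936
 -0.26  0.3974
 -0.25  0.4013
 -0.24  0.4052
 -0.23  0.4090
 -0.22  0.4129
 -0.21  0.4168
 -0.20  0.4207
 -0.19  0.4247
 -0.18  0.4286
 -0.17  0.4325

£9.66

T = 1;  σ√T = 0.2500
ln(S/K) + (r − q + σ²/2)T = ln(168/158) + (0.071 − 0.048 + 0.25²/2)·1 = 0.0614 + 0.0542 = 0.1156
d₁ = 0.1156 / 0.2500 = 0.4625 which rounds to 0.46
d₂ = d₁ − σ√T = 0.4625 − 0.2500 = 0.2125 which rounds to 0.21
exp(−qT) = exp(−0.048·1) = 0.9531;  exp(−rT) = exp(−0.071·1) = 0.9315
N(−d₂) = N(-0.21) = 0.4168;  N(−d₁) = N(-0.46) = 0.3228
P = 158·0.9315·0.4168 − 168·0.9531·0.3228 = 61.3434 − 51.6870 = 9.6564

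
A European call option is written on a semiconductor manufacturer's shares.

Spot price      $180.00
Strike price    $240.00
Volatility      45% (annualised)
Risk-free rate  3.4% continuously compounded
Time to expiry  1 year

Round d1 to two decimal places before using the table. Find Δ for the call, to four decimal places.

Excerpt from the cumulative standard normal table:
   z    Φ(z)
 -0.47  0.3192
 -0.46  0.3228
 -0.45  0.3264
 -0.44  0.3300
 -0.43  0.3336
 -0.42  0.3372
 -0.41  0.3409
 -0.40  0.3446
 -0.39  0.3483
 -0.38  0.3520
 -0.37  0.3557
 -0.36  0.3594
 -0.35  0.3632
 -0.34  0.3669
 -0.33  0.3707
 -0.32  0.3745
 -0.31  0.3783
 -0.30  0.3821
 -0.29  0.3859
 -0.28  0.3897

0.3669

σ√T = 0.45 × 1.0000 = 0.4500
ln(S/K) + (r + σ²/2)T = ln(180/240) + (0.034 + 0.45²/2)·1 = -0.2877 + 0.1353 = -0.1524
d₁ = -0.1524 / 0.4500 = -0.3387 ⇒ -0.34
N(d₁) = N(-0.34) = 0.3669
Δ_call = N(d₁) = 0.3669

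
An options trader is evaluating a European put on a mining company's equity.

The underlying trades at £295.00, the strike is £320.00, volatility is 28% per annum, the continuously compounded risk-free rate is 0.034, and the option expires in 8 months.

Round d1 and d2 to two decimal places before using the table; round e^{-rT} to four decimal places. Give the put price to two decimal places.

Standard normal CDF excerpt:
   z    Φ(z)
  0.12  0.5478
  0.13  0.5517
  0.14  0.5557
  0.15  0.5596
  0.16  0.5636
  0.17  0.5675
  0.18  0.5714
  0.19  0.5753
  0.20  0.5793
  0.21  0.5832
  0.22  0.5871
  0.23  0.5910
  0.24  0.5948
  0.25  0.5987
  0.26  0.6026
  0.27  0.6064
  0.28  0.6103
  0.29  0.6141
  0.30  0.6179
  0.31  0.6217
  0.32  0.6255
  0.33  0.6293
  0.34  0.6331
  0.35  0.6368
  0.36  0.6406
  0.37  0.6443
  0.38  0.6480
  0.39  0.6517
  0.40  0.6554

£37.63

T = 0.6667;  σ√T = 0.2286
d₁ = [ln(295/320) + (0.034 + ½·0.28²)·0.6667] / (σ√T) = (-0.0813 + 0.0488) / 0.2286 = -0.1424 which rounds to -0.14
d₂ = -0.1424 − 0.2286 = -0.3710 which rounds to -0.37
e^(−rT) = e^(−0.034·0.6667) = 0.9776
N(−d₂) = N(0.37) = 0.6443;  N(−d₁) = N(0.14) = 0.5557
P = 320·0.9776·0.6443 − 295·0.5557 = 201.5577 − 163.9315 = 37.6262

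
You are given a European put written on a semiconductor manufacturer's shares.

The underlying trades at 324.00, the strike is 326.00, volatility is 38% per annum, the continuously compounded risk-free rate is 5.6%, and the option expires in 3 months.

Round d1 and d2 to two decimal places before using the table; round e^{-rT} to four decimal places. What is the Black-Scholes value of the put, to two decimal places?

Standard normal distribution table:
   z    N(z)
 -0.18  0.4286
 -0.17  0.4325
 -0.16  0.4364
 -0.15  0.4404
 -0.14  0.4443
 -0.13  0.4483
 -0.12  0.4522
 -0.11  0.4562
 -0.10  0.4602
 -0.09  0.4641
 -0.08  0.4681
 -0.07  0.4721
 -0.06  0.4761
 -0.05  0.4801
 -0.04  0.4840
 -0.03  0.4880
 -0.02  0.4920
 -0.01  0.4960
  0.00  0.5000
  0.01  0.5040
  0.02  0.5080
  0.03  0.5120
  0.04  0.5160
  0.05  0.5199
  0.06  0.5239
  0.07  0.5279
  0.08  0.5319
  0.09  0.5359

T = 0.25;  σ√T = 0.1900
d₁ = [ln(324/326) + (0.056 + 0.38²/2)·0.25] / 0.1900 = [-0.0062 + 0.0321] / 0.1900 = 0.1363 → 0.14
d₂ = d₁ − σ√T = 0.1363 − 0.1900 = -0.0537 → -0.05
exp(−rT) = exp(−0.056·0.25) = 0.9861
N(−d₂) = N(0.05) = 0.5199;  N(−d₁) = N(-0.14) = 0.4443
P = 326·0.9861·0.5199 − 324·0.4443 = 167.1315 − 143.9532 = 23.1783

23.18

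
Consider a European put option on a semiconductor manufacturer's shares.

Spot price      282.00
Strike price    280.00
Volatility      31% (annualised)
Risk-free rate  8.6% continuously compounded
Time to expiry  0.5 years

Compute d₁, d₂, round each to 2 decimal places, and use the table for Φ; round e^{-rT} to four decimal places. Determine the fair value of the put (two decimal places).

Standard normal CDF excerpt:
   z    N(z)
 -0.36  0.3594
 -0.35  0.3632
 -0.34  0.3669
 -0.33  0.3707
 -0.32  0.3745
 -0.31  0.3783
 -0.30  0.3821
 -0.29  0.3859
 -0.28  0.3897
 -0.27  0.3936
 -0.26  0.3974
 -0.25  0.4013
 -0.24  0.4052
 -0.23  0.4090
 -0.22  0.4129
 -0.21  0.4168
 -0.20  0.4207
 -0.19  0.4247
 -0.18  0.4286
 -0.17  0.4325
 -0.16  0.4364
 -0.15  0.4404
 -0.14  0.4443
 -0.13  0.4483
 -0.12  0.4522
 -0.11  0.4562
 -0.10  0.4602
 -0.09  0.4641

17.82

σ√T = 0.31 × 0.7071 = 0.2192
d₁ = [ln(282/280) + (0.086 + 0.31²/2)·0.5] / 0.2192 = [0.0071 + 0.0670] / 0.2192 = 0.3382 ⇒ 0.34
d₂ = d₁ − σ√T = 0.3382 − 0.2192 = 0.1190 ⇒ 0.12
e^(−rT) = e^(−0.086·0.5) = 0.9579
P = 280·0.9579·N(-0.12) − 282·N(-0.34) = 280·0.9579·0.4522 − 282·0.3669 = 121.2855 − 103.4658 = 17.8197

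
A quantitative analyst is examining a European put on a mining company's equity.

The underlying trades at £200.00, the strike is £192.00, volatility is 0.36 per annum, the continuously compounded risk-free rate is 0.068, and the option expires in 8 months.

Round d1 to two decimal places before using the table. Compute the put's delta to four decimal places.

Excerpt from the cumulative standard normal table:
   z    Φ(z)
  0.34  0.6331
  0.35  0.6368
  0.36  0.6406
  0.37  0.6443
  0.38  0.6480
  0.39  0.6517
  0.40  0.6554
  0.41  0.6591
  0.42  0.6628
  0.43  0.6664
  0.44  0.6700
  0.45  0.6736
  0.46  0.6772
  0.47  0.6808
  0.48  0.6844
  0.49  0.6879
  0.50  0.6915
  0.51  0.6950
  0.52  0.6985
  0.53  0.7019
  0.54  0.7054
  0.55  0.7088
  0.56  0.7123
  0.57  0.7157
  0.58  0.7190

T = 0.6667;  σ√T = 0.2939
ln(S/K) + (r + σ²/2)T = ln(200/192) + (0.068 + 0.36²/2)·0.6667 = 0.0408 + 0.0885 = 0.1294
d₁ = 0.1294 / 0.2939 = 0.4401 ≈ 0.44
N(d₁) = N(0.44) = 0.6700
Δ_put = N(d₁) − 1 = 0.6700 − 1 = -0.3300

-0.3300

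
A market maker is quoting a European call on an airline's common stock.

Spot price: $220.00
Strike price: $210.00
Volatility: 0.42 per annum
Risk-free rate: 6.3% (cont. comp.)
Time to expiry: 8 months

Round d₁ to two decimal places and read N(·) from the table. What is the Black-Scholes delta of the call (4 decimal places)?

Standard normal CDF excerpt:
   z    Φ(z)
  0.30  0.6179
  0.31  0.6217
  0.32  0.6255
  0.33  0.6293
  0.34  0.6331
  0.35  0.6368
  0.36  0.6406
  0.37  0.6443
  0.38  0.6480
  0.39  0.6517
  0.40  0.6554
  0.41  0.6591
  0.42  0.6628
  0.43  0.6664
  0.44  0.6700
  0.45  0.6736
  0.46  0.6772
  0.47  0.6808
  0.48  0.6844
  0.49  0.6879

0.6664

T = 0.6667;  σ√T = 0.3429
d₁ = [ln(220/210) + (0.063 + ½·0.42²)·0.6667] / (σ√T) = (0.0465 + 0.1008) / 0.3429 = 0.4296 ≈ 0.43
N(d₁) = N(0.43) = 0.6664
Δ_call = N(d₁) = 0.6664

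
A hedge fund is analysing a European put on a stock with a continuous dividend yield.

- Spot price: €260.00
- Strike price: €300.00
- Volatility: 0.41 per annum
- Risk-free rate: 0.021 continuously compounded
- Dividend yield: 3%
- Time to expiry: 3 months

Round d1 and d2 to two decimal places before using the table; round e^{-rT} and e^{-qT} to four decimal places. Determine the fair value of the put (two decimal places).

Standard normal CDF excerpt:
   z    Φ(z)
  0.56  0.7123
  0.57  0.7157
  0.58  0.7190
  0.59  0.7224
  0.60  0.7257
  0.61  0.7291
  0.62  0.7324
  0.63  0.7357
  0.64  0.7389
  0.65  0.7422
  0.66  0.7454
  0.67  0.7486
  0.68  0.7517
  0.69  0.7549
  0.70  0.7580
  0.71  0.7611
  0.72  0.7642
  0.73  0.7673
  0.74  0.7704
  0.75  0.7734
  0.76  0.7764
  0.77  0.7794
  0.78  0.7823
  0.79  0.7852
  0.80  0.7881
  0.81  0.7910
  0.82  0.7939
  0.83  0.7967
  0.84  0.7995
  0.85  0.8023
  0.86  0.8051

€47.92

σ√T = 0.41·√0.25 = 0.2050
d₁ = [ln(260/300) + (0.021 − 0.03 + ½·0.41²)·0.25] / (σ√T) = (-0.1431 + 0.0188) / 0.2050 = -0.6065 ≈ -0.61
d₂ = -0.6065 − 0.2050 = -0.8115 ≈ -0.81
e^(−qT) = e^(−0.03·0.25) = 0.9925;  e^(−rT) = e^(−0.021·0.25) = 0.9948
N(−d₂) = N(0.81) = 0.7910;  N(−d₁) = N(0.61) = 0.7291
P = 300·0.9948·0.7910 − 260·0.9925·0.7291 = 236.0660 − 188.1443 = 47.9218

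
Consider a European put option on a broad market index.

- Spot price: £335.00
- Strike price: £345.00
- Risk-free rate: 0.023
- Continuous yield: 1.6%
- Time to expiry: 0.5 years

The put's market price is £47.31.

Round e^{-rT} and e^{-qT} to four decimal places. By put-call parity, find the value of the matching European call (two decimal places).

e^(−qT) = e^(−0.016·0.5) = 0.9920;  e^(−rT) = e^(−0.023·0.5) = 0.9886
Put-call parity: C − P = S·e^(−qT) − K·e^(−rT) = 335·0.9920 − 345·0.9886 = 332.3200 − 341.0670 = -8.7470
C = P + (C − P) = 47.31 + (-8.7470) = 38.5630

£38.56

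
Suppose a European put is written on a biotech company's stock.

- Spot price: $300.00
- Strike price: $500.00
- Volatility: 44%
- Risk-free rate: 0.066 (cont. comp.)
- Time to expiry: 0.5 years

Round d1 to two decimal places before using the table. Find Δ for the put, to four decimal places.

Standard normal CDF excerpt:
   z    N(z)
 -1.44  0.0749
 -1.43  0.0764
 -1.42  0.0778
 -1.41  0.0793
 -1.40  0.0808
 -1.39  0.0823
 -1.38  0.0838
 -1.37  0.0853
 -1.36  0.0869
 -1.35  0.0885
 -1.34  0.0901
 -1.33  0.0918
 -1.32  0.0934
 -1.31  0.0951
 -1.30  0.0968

-0.9162

σ√T = 0.44·√0.5 = 0.3111
d₁ = [ln(300/500) + (0.066 + ½·0.44²)·0.5] / (σ√T) = (-0.5108 + 0.0814) / 0.3111 = -1.3802 which rounds to -1.38
N(d₁) = N(-1.38) = 0.0838
Δ_put = N(d₁) − 1 = 0.0838 − 1 = -0.9162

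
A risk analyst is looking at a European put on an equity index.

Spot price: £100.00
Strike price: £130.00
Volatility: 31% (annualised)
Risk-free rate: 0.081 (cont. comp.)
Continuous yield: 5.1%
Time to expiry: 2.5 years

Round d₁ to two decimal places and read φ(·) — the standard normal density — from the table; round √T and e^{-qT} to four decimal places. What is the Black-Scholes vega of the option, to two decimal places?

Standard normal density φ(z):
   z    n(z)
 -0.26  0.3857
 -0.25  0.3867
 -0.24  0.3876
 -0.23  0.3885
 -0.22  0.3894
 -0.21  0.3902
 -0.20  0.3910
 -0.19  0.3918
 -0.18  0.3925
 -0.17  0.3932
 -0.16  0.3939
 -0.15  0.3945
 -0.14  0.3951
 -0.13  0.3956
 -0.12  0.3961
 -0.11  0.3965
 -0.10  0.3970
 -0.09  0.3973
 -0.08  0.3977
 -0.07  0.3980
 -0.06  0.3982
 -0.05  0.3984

σ√T = 0.31·√2.5 = 0.4902
d₁ = [ln(100/130) + (0.081 − 0.051 + 0.31²/2)·2.5] / 0.4902 = [-0.2624 + 0.1951] / 0.4902 = -0.1372 ⇒ -0.14
√T = √2.5 = 1.5811
φ(d₁) = φ(-0.14) = 0.3951
e^(−qT) = e^(−0.051·2.5) = 0.8803
vega = S·e^(−qT)·φ(d₁)·√T = 100·0.8803·0.3951·1.5811 = 54.9917

54.99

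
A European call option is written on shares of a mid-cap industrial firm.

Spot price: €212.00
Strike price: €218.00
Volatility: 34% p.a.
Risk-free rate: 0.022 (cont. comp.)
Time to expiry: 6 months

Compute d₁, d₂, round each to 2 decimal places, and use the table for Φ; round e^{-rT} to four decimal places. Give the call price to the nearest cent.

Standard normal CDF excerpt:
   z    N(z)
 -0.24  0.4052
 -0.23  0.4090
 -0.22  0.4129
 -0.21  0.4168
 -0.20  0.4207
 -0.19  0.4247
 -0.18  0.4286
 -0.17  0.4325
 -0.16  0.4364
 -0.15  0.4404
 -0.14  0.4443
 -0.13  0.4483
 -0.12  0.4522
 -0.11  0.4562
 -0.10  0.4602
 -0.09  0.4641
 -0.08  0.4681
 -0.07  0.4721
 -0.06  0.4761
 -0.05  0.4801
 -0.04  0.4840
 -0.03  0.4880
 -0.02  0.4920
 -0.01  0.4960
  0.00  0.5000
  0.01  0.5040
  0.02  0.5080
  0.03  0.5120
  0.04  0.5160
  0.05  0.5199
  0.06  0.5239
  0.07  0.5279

σ√T = 0.34·√0.5 = 0.2404
d₁ = [ln(212/218) + (0.022 + ½·0.34²)·0.5] / (σ√T) = (-0.0279 + 0.0399) / 0.2404 = 0.0499 ⇒ 0.05
d₂ = 0.0499 − 0.2404 = -0.1905 ⇒ -0.19
exp(−rT) = exp(−0.022·0.5) = 0.9891
C = 212·N(0.05) − 218·0.9891·N(-0.19) = 212·0.5199 − 218·0.9891·0.4247 = 110.2188 − 91.5754 = 18.6434

€18.64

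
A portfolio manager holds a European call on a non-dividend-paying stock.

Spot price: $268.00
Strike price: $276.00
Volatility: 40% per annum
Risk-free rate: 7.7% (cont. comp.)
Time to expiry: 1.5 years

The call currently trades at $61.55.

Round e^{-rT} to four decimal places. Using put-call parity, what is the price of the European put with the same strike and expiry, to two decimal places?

$39.44

exp(−rT) = exp(−0.077·1.5) = 0.8909
Put-call parity: C − P = S − K·e^(−rT) = 268 − 276·0.8909 = 268 − 245.8884 = 22.1116
P = C − (C − P) = 61.55 − (22.1116) = 39.4384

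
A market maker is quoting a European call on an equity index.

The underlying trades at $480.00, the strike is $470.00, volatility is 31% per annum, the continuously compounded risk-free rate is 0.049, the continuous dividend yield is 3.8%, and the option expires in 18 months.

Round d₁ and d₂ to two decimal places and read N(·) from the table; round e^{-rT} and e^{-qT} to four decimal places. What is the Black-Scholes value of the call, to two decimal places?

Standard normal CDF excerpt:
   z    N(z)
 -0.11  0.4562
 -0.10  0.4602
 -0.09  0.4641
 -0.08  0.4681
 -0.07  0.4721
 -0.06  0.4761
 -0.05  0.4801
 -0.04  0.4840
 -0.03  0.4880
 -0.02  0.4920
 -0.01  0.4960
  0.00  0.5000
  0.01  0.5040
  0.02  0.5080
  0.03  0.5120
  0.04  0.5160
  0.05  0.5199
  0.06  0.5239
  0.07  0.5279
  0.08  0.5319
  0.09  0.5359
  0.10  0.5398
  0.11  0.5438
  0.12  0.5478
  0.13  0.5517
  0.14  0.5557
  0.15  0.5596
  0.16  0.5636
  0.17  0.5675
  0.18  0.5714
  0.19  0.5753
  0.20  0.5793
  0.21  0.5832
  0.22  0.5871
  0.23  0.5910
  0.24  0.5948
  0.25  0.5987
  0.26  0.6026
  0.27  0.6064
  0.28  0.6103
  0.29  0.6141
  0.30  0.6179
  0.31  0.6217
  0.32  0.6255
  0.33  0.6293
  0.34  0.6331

$75.78

T = 1.5;  σ√T = 0.3797
ln(S/K) + (r − q + σ²/2)T = ln(480/470) + (0.049 − 0.038 + 0.31²/2)·1.5 = 0.0211 + 0.0886 = 0.1096
d₁ = 0.1096 / 0.3797 = 0.2887 ≈ 0.29
d₂ = d₁ − σ√T = 0.2887 − 0.3797 = -0.0909 ≈ -0.09
e^(−qT) = e^(−0.038·1.5) = 0.9446;  e^(−rT) = e^(−0.049·1.5) = 0.9291
C = 480·0.9446·N(0.29) − 470·0.9291·N(-0.09) = 480·0.9446·0.6141 − 470·0.9291·0.4641 = 278.4379 − 202.6618 = 75.7761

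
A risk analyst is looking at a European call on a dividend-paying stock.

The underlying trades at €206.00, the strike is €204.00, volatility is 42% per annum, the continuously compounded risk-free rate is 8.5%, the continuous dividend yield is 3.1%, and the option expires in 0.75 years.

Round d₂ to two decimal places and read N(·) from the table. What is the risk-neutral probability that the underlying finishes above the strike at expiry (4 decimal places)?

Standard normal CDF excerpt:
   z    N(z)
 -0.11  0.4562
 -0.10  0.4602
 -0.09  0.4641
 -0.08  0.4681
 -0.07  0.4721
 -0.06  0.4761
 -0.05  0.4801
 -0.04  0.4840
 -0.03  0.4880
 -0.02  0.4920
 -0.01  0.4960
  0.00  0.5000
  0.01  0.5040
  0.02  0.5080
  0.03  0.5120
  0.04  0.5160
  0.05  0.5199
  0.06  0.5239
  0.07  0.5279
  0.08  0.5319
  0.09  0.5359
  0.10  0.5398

0.4840

σ√T = 0.42 × 0.8660 = 0.3637
d₁ = [ln(206/204) + (0.085 − 0.031 + ½·0.42²)·0.75] / (σ√T) = (0.0098 + 0.1066) / 0.3637 = 0.3200 ⇒ 0.32
d₂ = 0.3200 − 0.3637 = -0.0437 ⇒ -0.04
Pr(exercise) under Q = N(d₂) = 0.4840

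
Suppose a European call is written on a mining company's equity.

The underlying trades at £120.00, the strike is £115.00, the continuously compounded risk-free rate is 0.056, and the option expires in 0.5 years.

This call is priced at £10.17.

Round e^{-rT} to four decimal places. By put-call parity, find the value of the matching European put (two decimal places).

e^(−rT) = e^(−0.056·0.5) = 0.9724
Put-call parity: C − P = S − K·e^(−rT) = 120 − 115·0.9724 = 120 − 111.8260 = 8.1740
P = C − (C − P) = 10.17 − (8.1740) = 1.9960

£2.00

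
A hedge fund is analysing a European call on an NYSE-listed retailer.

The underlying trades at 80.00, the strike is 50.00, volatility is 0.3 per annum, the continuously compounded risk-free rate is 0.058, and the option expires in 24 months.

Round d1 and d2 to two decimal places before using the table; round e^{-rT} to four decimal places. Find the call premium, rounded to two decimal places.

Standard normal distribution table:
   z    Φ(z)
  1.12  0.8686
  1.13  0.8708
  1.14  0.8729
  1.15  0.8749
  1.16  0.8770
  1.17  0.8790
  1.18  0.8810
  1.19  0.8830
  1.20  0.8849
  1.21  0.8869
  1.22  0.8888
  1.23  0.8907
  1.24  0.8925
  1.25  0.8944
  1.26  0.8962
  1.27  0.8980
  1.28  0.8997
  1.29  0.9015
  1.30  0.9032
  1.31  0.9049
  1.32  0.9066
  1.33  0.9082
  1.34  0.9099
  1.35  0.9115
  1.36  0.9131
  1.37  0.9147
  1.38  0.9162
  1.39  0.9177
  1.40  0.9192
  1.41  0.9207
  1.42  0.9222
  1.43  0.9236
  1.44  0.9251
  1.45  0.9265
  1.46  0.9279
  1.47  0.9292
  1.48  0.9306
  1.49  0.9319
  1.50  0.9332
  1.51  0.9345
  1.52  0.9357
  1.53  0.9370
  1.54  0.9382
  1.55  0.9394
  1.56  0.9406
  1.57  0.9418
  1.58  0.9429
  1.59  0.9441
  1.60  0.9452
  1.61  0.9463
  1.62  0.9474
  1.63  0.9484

36.39

T = 2;  σ√T = 0.4243
ln(S/K) + (r + σ²/2)T = ln(80/50) + (0.058 + 0.3²/2)·2 = 0.4700 + 0.2060 = 0.6760
d₁ = 0.6760 / 0.4243 = 1.5934 ⇒ 1.59
d₂ = d₁ − σ√T = 1.5934 − 0.4243 = 1.1691 ⇒ 1.17
e^(−rT) = e^(−0.058·2) = 0.8905
N(d₁) = N(1.59) = 0.9441;  N(d₂) = N(1.17) = 0.8790
C = 80·0.9441 − 50·0.8905·0.8790 = 75.5280 − 39.1375 = 36.3905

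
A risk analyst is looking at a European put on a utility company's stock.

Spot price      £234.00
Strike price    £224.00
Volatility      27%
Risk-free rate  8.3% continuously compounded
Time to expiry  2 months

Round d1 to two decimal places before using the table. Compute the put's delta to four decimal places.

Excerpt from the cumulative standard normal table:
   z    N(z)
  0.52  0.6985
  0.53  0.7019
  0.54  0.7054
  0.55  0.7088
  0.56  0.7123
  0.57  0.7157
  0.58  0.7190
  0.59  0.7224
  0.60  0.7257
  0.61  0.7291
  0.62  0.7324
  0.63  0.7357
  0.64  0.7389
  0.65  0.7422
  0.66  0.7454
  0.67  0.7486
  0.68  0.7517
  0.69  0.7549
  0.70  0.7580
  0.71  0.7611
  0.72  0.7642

σ√T = 0.27 × 0.4082 = 0.1102
ln(S/K) + (r + σ²/2)T = ln(234/224) + (0.083 + 0.27²/2)·0.1667 = 0.0437 + 0.0199 = 0.0636
d₁ = 0.0636 / 0.1102 = 0.5768 ≈ 0.58
N(d₁) = N(0.58) = 0.7190
Δ_put = N(d₁) − 1 = 0.7190 − 1 = -0.2810

-0.2810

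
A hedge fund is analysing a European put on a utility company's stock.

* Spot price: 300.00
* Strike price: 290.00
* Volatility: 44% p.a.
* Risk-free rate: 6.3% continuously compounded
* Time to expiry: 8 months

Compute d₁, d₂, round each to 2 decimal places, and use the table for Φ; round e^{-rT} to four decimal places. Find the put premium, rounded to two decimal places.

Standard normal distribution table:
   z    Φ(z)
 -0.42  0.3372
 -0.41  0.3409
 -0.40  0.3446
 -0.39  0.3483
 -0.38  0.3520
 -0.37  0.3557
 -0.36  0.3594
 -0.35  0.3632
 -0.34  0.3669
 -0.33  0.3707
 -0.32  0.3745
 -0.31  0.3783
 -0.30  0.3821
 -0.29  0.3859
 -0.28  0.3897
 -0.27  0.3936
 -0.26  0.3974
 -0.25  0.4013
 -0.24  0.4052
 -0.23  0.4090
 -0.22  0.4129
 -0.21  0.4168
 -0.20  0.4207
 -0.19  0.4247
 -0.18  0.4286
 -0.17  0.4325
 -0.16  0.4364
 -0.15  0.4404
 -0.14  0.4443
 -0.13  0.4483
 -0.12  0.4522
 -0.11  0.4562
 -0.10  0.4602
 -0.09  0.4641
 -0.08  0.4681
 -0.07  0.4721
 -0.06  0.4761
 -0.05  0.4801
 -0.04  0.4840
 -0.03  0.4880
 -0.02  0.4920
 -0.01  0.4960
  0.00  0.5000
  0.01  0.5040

T = 0.6667;  σ√T = 0.3593
d₁ = [ln(300/290) + (0.063 + 0.44²/2)·0.6667] / 0.3593 = [0.0339 + 0.1065] / 0.3593 = 0.3909 which rounds to 0.39
d₂ = d₁ − σ√T = 0.3909 − 0.3593 = 0.0316 which rounds to 0.03
e^(−rT) = e^(−0.063·0.6667) = 0.9589
P = 290·0.9589·N(-0.03) − 300·N(-0.39) = 290·0.9589·0.4880 − 300·0.3483 = 135.7035 − 104.4900 = 31.2135

31.21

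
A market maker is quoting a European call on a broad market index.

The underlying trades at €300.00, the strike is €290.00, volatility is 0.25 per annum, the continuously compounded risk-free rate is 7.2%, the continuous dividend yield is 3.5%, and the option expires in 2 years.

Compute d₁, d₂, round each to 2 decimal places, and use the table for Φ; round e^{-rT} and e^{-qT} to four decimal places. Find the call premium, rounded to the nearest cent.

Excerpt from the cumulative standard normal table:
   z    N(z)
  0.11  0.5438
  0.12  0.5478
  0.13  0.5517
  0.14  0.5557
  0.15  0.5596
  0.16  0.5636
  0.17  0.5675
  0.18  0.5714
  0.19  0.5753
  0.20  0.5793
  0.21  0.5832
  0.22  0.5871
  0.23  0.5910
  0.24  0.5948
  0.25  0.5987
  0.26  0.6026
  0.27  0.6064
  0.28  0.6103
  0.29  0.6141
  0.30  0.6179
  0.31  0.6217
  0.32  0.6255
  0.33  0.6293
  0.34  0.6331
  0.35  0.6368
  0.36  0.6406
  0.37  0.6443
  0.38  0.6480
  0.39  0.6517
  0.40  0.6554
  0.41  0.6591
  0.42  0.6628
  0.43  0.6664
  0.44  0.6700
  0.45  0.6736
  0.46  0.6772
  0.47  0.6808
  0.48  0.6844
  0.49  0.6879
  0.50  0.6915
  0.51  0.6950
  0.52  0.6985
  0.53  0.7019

€52.90

σ√T = 0.25 × 1.4142 = 0.3536
d₁ = [ln(300/290) + (0.072 − 0.035 + 0.25²/2)·2] / 0.3536 = [0.0339 + 0.1365] / 0.3536 = 0.4820 → 0.48
d₂ = d₁ − σ√T = 0.4820 − 0.3536 = 0.1284 → 0.13
exp(−qT) = exp(−0.035·2) = 0.9324;  exp(−rT) = exp(−0.072·2) = 0.8659
N(d₁) = N(0.48) = 0.6844;  N(d₂) = N(0.13) = 0.5517
C = 300·0.9324·0.6844 − 290·0.8659·0.5517 = 191.4404 − 138.5379 = 52.9024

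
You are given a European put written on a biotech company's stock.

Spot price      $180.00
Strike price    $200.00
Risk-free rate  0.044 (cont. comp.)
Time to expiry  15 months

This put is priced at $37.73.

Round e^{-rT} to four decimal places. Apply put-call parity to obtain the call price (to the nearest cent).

e^(−rT) = e^(−0.044·1.25) = 0.9465
Put-call parity: C − P = S − K·e^(−rT) = 180 − 200·0.9465 = 180 − 189.3000 = -9.3000
C = P + (C − P) = 37.73 + (-9.3000) = 28.4300

$28.43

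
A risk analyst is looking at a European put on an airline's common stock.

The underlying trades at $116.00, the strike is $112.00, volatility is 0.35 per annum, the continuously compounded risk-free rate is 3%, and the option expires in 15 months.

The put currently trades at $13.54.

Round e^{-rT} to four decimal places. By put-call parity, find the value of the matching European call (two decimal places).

exp(−rT) = exp(−0.03·1.25) = 0.9632
Put-call parity: C − P = S − K·e^(−rT) = 116 − 112·0.9632 = 116 − 107.8784 = 8.1216
C = P + (C − P) = 13.54 + (8.1216) = 21.6616

$21.66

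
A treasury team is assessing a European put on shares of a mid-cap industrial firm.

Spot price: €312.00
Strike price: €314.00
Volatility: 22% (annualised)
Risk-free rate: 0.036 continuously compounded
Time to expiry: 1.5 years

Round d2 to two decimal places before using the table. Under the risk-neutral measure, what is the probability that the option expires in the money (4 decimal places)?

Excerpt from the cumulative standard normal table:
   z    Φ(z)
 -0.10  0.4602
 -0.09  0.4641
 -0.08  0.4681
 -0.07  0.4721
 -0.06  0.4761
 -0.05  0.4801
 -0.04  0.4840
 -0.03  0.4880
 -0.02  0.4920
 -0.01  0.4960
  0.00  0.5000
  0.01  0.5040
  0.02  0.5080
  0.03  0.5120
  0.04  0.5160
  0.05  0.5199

σ√T = 0.22·√1.5 = 0.2694
d₁ = [ln(312/314) + (0.036 + 0.22²/2)·1.5] / 0.2694 = [-0.0064 + 0.0903] / 0.2694 = 0.3114 → 0.31
d₂ = d₁ − σ√T = 0.3114 − 0.2694 = 0.0420 → 0.04
Pr(exercise) under Q = N(−d₂) = N(-0.04) = 0.4840

0.4840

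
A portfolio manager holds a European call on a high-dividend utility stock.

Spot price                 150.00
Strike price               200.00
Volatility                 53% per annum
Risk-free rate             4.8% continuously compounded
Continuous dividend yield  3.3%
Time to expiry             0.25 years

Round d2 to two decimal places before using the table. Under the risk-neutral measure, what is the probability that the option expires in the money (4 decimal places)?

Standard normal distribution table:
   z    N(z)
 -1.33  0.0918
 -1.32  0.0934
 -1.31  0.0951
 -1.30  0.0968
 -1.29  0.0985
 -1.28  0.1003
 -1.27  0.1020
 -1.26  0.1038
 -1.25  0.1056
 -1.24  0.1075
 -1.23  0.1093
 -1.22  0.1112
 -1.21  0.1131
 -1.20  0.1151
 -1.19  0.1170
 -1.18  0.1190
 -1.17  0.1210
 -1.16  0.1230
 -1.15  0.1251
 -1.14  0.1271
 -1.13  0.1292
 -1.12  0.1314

σ√T = 0.53 × 0.5000 = 0.2650
d₁ = [ln(150/200) + (0.048 − 0.033 + 0.53²/2)·0.25] / 0.2650 = [-0.2877 + 0.0389] / 0.2650 = -0.9389 ⇒ -0.94
d₂ = d₁ − σ√T = -0.9389 − 0.2650 = -1.2039 ⇒ -1.20
Risk-neutral Pr[S_T > K] = N(d₂) = N(-1.20) = 0.1151

0.1151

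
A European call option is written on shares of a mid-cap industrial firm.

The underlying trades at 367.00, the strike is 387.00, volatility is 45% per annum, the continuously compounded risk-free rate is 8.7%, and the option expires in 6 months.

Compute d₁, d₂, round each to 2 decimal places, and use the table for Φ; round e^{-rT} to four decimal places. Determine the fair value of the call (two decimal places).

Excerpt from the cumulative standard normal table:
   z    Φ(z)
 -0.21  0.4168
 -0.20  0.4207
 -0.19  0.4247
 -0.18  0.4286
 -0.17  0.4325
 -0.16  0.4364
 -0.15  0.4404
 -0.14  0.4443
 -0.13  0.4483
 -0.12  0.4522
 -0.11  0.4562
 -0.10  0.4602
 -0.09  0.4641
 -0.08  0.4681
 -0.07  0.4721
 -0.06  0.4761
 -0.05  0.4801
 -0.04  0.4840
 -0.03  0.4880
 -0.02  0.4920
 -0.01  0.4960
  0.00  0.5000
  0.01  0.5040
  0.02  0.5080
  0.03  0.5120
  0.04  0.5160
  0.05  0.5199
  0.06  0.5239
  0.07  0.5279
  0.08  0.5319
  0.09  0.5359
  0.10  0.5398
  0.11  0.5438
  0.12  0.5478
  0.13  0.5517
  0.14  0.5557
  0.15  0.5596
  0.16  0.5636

σ√T = 0.45 × 0.7071 = 0.3182
d₁ = [ln(367/387) + (0.087 + 0.45²/2)·0.5] / 0.3182 = [-0.0531 + 0.0941] / 0.3182 = 0.1290 ≈ 0.13
d₂ = d₁ − σ√T = 0.1290 − 0.3182 = -0.1892 ≈ -0.19
e^(−rT) = e^(−0.087·0.5) = 0.9574
N(d₁) = N(0.13) = 0.5517;  N(d₂) = N(-0.19) = 0.4247
C = 367·0.5517 − 387·0.9574·0.4247 = 202.4739 − 157.3572 = 45.1167

45.12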